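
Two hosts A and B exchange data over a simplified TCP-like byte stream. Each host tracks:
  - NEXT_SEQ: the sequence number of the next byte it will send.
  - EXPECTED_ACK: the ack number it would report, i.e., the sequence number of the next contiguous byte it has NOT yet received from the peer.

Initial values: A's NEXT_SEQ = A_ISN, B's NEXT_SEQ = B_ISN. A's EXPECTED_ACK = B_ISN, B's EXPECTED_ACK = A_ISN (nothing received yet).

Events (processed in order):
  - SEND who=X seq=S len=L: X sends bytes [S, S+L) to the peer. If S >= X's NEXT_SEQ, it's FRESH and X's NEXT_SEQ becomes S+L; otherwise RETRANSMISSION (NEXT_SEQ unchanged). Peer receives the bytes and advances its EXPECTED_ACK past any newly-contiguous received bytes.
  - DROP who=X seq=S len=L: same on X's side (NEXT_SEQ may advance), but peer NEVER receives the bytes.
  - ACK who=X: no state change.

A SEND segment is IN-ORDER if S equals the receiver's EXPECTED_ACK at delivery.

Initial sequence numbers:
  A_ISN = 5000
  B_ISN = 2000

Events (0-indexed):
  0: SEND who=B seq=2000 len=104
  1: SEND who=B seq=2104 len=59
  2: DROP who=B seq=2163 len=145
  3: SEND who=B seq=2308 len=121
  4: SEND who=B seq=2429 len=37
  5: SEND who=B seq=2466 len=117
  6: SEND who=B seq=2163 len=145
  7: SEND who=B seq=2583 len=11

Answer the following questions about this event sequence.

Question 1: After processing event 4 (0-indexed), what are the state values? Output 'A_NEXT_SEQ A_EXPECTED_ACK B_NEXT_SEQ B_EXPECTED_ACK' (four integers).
After event 0: A_seq=5000 A_ack=2104 B_seq=2104 B_ack=5000
After event 1: A_seq=5000 A_ack=2163 B_seq=2163 B_ack=5000
After event 2: A_seq=5000 A_ack=2163 B_seq=2308 B_ack=5000
After event 3: A_seq=5000 A_ack=2163 B_seq=2429 B_ack=5000
After event 4: A_seq=5000 A_ack=2163 B_seq=2466 B_ack=5000

5000 2163 2466 5000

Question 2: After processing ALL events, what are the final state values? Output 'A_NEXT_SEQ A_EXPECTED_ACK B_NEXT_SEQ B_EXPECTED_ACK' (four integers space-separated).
Answer: 5000 2594 2594 5000

Derivation:
After event 0: A_seq=5000 A_ack=2104 B_seq=2104 B_ack=5000
After event 1: A_seq=5000 A_ack=2163 B_seq=2163 B_ack=5000
After event 2: A_seq=5000 A_ack=2163 B_seq=2308 B_ack=5000
After event 3: A_seq=5000 A_ack=2163 B_seq=2429 B_ack=5000
After event 4: A_seq=5000 A_ack=2163 B_seq=2466 B_ack=5000
After event 5: A_seq=5000 A_ack=2163 B_seq=2583 B_ack=5000
After event 6: A_seq=5000 A_ack=2583 B_seq=2583 B_ack=5000
After event 7: A_seq=5000 A_ack=2594 B_seq=2594 B_ack=5000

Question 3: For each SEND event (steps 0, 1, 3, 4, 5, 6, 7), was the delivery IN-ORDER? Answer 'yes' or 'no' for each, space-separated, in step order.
Answer: yes yes no no no yes yes

Derivation:
Step 0: SEND seq=2000 -> in-order
Step 1: SEND seq=2104 -> in-order
Step 3: SEND seq=2308 -> out-of-order
Step 4: SEND seq=2429 -> out-of-order
Step 5: SEND seq=2466 -> out-of-order
Step 6: SEND seq=2163 -> in-order
Step 7: SEND seq=2583 -> in-order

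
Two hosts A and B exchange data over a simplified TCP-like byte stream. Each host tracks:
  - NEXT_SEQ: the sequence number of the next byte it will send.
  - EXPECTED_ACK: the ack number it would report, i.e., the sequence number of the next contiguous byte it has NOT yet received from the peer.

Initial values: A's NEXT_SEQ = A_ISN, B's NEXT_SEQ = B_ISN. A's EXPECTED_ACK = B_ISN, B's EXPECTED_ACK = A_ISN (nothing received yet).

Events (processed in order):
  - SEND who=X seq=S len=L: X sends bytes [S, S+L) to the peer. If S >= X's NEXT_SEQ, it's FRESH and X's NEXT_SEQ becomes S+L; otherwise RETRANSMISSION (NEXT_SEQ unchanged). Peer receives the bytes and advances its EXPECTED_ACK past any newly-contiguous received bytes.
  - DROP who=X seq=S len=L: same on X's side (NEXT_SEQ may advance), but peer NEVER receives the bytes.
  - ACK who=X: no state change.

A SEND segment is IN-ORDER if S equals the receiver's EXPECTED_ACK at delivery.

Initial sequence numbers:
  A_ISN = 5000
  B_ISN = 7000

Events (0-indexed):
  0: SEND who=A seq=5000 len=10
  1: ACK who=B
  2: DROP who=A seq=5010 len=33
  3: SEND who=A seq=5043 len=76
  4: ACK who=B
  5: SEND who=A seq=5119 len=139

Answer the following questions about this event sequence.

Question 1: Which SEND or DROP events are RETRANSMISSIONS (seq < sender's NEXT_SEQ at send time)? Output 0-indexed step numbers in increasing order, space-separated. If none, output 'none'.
Step 0: SEND seq=5000 -> fresh
Step 2: DROP seq=5010 -> fresh
Step 3: SEND seq=5043 -> fresh
Step 5: SEND seq=5119 -> fresh

Answer: none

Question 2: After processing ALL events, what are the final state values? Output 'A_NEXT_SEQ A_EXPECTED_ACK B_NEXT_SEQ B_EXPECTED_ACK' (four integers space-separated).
After event 0: A_seq=5010 A_ack=7000 B_seq=7000 B_ack=5010
After event 1: A_seq=5010 A_ack=7000 B_seq=7000 B_ack=5010
After event 2: A_seq=5043 A_ack=7000 B_seq=7000 B_ack=5010
After event 3: A_seq=5119 A_ack=7000 B_seq=7000 B_ack=5010
After event 4: A_seq=5119 A_ack=7000 B_seq=7000 B_ack=5010
After event 5: A_seq=5258 A_ack=7000 B_seq=7000 B_ack=5010

Answer: 5258 7000 7000 5010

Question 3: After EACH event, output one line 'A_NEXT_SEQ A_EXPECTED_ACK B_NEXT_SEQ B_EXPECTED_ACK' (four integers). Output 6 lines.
5010 7000 7000 5010
5010 7000 7000 5010
5043 7000 7000 5010
5119 7000 7000 5010
5119 7000 7000 5010
5258 7000 7000 5010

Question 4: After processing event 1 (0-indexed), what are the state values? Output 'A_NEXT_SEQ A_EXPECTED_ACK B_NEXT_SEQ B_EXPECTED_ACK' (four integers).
After event 0: A_seq=5010 A_ack=7000 B_seq=7000 B_ack=5010
After event 1: A_seq=5010 A_ack=7000 B_seq=7000 B_ack=5010

5010 7000 7000 5010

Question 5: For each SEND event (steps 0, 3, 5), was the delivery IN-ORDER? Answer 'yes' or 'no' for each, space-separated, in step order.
Answer: yes no no

Derivation:
Step 0: SEND seq=5000 -> in-order
Step 3: SEND seq=5043 -> out-of-order
Step 5: SEND seq=5119 -> out-of-order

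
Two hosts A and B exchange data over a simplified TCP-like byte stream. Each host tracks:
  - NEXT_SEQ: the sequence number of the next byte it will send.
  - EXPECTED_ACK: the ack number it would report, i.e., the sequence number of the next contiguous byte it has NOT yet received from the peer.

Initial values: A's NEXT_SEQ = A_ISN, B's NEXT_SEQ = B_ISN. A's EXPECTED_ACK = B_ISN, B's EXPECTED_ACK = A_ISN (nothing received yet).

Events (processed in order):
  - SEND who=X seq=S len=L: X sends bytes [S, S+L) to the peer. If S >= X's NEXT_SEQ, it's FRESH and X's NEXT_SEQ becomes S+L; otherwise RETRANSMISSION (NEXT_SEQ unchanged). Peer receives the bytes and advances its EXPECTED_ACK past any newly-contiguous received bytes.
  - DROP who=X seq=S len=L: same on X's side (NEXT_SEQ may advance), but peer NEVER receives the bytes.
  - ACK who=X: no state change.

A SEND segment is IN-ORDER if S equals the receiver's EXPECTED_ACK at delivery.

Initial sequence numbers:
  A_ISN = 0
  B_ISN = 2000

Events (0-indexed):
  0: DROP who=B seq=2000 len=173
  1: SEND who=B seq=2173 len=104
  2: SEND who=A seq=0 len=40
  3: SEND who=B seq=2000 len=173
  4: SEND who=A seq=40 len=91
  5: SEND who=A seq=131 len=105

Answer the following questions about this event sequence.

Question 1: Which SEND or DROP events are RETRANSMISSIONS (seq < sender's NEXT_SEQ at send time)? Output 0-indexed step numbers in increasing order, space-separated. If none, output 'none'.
Step 0: DROP seq=2000 -> fresh
Step 1: SEND seq=2173 -> fresh
Step 2: SEND seq=0 -> fresh
Step 3: SEND seq=2000 -> retransmit
Step 4: SEND seq=40 -> fresh
Step 5: SEND seq=131 -> fresh

Answer: 3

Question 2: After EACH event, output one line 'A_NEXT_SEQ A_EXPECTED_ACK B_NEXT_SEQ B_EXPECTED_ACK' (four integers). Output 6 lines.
0 2000 2173 0
0 2000 2277 0
40 2000 2277 40
40 2277 2277 40
131 2277 2277 131
236 2277 2277 236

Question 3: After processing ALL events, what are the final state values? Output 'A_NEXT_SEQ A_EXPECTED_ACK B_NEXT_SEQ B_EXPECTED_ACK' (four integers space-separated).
Answer: 236 2277 2277 236

Derivation:
After event 0: A_seq=0 A_ack=2000 B_seq=2173 B_ack=0
After event 1: A_seq=0 A_ack=2000 B_seq=2277 B_ack=0
After event 2: A_seq=40 A_ack=2000 B_seq=2277 B_ack=40
After event 3: A_seq=40 A_ack=2277 B_seq=2277 B_ack=40
After event 4: A_seq=131 A_ack=2277 B_seq=2277 B_ack=131
After event 5: A_seq=236 A_ack=2277 B_seq=2277 B_ack=236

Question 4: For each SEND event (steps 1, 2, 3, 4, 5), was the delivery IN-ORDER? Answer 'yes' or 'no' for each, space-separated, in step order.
Answer: no yes yes yes yes

Derivation:
Step 1: SEND seq=2173 -> out-of-order
Step 2: SEND seq=0 -> in-order
Step 3: SEND seq=2000 -> in-order
Step 4: SEND seq=40 -> in-order
Step 5: SEND seq=131 -> in-order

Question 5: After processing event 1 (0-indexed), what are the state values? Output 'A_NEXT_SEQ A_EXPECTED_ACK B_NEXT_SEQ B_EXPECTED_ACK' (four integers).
After event 0: A_seq=0 A_ack=2000 B_seq=2173 B_ack=0
After event 1: A_seq=0 A_ack=2000 B_seq=2277 B_ack=0

0 2000 2277 0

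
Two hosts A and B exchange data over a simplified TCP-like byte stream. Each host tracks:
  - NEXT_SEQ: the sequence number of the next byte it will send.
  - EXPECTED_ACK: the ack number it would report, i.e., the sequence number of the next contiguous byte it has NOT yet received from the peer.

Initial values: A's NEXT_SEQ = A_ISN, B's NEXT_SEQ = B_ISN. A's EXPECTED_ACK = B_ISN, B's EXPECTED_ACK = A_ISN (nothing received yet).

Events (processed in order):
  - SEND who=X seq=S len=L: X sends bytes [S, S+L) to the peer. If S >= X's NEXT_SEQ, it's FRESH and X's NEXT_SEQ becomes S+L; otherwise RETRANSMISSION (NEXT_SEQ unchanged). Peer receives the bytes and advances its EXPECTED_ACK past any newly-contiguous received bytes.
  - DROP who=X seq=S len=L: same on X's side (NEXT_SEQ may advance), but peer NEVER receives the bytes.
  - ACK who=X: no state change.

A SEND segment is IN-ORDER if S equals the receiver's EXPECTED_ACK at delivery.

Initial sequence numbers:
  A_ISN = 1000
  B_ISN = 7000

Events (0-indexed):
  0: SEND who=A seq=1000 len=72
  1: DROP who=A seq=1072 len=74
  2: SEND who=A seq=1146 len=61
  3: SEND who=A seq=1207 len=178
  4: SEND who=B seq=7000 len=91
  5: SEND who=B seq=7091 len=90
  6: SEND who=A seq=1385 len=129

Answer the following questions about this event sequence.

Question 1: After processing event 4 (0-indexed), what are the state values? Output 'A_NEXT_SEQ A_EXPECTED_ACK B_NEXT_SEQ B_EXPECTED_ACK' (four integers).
After event 0: A_seq=1072 A_ack=7000 B_seq=7000 B_ack=1072
After event 1: A_seq=1146 A_ack=7000 B_seq=7000 B_ack=1072
After event 2: A_seq=1207 A_ack=7000 B_seq=7000 B_ack=1072
After event 3: A_seq=1385 A_ack=7000 B_seq=7000 B_ack=1072
After event 4: A_seq=1385 A_ack=7091 B_seq=7091 B_ack=1072

1385 7091 7091 1072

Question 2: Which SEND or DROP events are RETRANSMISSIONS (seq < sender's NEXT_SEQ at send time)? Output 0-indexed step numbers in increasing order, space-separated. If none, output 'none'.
Answer: none

Derivation:
Step 0: SEND seq=1000 -> fresh
Step 1: DROP seq=1072 -> fresh
Step 2: SEND seq=1146 -> fresh
Step 3: SEND seq=1207 -> fresh
Step 4: SEND seq=7000 -> fresh
Step 5: SEND seq=7091 -> fresh
Step 6: SEND seq=1385 -> fresh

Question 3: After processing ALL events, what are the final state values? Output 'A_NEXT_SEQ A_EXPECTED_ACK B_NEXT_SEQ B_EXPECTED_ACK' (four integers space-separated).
Answer: 1514 7181 7181 1072

Derivation:
After event 0: A_seq=1072 A_ack=7000 B_seq=7000 B_ack=1072
After event 1: A_seq=1146 A_ack=7000 B_seq=7000 B_ack=1072
After event 2: A_seq=1207 A_ack=7000 B_seq=7000 B_ack=1072
After event 3: A_seq=1385 A_ack=7000 B_seq=7000 B_ack=1072
After event 4: A_seq=1385 A_ack=7091 B_seq=7091 B_ack=1072
After event 5: A_seq=1385 A_ack=7181 B_seq=7181 B_ack=1072
After event 6: A_seq=1514 A_ack=7181 B_seq=7181 B_ack=1072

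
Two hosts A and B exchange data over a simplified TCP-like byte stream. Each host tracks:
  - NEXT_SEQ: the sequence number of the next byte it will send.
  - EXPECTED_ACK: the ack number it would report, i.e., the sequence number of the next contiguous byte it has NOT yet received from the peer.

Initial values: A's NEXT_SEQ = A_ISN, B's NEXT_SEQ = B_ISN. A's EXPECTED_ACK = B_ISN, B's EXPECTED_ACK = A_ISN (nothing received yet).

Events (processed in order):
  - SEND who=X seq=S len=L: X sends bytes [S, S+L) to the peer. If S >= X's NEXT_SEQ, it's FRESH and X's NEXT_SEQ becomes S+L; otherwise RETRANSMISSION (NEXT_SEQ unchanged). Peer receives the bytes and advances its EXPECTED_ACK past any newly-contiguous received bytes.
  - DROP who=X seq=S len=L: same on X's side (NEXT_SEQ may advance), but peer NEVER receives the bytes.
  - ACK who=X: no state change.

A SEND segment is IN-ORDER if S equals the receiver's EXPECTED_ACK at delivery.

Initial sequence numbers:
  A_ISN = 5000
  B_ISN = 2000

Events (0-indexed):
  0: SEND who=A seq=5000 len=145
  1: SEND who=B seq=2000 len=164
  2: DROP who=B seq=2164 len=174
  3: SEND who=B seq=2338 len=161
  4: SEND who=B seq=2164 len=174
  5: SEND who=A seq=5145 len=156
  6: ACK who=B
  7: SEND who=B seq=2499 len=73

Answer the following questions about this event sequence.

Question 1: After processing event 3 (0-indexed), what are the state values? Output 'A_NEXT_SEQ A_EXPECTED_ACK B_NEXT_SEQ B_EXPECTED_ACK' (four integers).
After event 0: A_seq=5145 A_ack=2000 B_seq=2000 B_ack=5145
After event 1: A_seq=5145 A_ack=2164 B_seq=2164 B_ack=5145
After event 2: A_seq=5145 A_ack=2164 B_seq=2338 B_ack=5145
After event 3: A_seq=5145 A_ack=2164 B_seq=2499 B_ack=5145

5145 2164 2499 5145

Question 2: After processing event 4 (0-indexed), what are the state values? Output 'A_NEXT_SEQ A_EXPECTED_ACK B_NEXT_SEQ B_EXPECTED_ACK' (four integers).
After event 0: A_seq=5145 A_ack=2000 B_seq=2000 B_ack=5145
After event 1: A_seq=5145 A_ack=2164 B_seq=2164 B_ack=5145
After event 2: A_seq=5145 A_ack=2164 B_seq=2338 B_ack=5145
After event 3: A_seq=5145 A_ack=2164 B_seq=2499 B_ack=5145
After event 4: A_seq=5145 A_ack=2499 B_seq=2499 B_ack=5145

5145 2499 2499 5145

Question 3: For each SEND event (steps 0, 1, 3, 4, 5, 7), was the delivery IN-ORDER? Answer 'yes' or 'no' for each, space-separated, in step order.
Answer: yes yes no yes yes yes

Derivation:
Step 0: SEND seq=5000 -> in-order
Step 1: SEND seq=2000 -> in-order
Step 3: SEND seq=2338 -> out-of-order
Step 4: SEND seq=2164 -> in-order
Step 5: SEND seq=5145 -> in-order
Step 7: SEND seq=2499 -> in-order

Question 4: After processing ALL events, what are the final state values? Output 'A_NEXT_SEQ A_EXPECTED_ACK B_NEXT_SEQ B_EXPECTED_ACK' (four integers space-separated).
Answer: 5301 2572 2572 5301

Derivation:
After event 0: A_seq=5145 A_ack=2000 B_seq=2000 B_ack=5145
After event 1: A_seq=5145 A_ack=2164 B_seq=2164 B_ack=5145
After event 2: A_seq=5145 A_ack=2164 B_seq=2338 B_ack=5145
After event 3: A_seq=5145 A_ack=2164 B_seq=2499 B_ack=5145
After event 4: A_seq=5145 A_ack=2499 B_seq=2499 B_ack=5145
After event 5: A_seq=5301 A_ack=2499 B_seq=2499 B_ack=5301
After event 6: A_seq=5301 A_ack=2499 B_seq=2499 B_ack=5301
After event 7: A_seq=5301 A_ack=2572 B_seq=2572 B_ack=5301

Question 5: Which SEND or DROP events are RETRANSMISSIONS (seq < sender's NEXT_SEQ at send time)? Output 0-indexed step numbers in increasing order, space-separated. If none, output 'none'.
Step 0: SEND seq=5000 -> fresh
Step 1: SEND seq=2000 -> fresh
Step 2: DROP seq=2164 -> fresh
Step 3: SEND seq=2338 -> fresh
Step 4: SEND seq=2164 -> retransmit
Step 5: SEND seq=5145 -> fresh
Step 7: SEND seq=2499 -> fresh

Answer: 4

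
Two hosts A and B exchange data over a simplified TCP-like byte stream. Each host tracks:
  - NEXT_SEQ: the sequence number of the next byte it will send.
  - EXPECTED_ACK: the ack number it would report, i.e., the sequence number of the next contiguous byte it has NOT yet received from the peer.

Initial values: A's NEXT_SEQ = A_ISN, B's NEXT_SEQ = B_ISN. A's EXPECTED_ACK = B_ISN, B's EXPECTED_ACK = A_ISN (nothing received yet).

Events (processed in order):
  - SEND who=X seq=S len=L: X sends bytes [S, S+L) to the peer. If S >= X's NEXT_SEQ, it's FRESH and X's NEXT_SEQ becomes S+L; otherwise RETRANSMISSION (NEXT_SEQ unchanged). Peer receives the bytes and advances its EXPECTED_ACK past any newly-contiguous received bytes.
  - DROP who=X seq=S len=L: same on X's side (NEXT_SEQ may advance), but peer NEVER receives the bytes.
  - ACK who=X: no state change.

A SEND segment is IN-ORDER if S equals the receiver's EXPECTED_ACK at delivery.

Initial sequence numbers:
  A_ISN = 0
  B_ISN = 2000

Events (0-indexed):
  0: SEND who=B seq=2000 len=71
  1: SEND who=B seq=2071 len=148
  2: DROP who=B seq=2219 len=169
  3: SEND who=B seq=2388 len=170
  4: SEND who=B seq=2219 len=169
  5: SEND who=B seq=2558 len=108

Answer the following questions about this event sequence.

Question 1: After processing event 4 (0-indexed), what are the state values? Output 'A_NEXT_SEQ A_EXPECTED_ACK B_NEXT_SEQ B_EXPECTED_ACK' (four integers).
After event 0: A_seq=0 A_ack=2071 B_seq=2071 B_ack=0
After event 1: A_seq=0 A_ack=2219 B_seq=2219 B_ack=0
After event 2: A_seq=0 A_ack=2219 B_seq=2388 B_ack=0
After event 3: A_seq=0 A_ack=2219 B_seq=2558 B_ack=0
After event 4: A_seq=0 A_ack=2558 B_seq=2558 B_ack=0

0 2558 2558 0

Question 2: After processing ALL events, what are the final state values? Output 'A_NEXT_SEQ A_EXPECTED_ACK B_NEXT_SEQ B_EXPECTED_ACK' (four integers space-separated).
After event 0: A_seq=0 A_ack=2071 B_seq=2071 B_ack=0
After event 1: A_seq=0 A_ack=2219 B_seq=2219 B_ack=0
After event 2: A_seq=0 A_ack=2219 B_seq=2388 B_ack=0
After event 3: A_seq=0 A_ack=2219 B_seq=2558 B_ack=0
After event 4: A_seq=0 A_ack=2558 B_seq=2558 B_ack=0
After event 5: A_seq=0 A_ack=2666 B_seq=2666 B_ack=0

Answer: 0 2666 2666 0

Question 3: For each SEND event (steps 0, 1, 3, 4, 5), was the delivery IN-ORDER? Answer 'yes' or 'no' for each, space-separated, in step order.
Step 0: SEND seq=2000 -> in-order
Step 1: SEND seq=2071 -> in-order
Step 3: SEND seq=2388 -> out-of-order
Step 4: SEND seq=2219 -> in-order
Step 5: SEND seq=2558 -> in-order

Answer: yes yes no yes yes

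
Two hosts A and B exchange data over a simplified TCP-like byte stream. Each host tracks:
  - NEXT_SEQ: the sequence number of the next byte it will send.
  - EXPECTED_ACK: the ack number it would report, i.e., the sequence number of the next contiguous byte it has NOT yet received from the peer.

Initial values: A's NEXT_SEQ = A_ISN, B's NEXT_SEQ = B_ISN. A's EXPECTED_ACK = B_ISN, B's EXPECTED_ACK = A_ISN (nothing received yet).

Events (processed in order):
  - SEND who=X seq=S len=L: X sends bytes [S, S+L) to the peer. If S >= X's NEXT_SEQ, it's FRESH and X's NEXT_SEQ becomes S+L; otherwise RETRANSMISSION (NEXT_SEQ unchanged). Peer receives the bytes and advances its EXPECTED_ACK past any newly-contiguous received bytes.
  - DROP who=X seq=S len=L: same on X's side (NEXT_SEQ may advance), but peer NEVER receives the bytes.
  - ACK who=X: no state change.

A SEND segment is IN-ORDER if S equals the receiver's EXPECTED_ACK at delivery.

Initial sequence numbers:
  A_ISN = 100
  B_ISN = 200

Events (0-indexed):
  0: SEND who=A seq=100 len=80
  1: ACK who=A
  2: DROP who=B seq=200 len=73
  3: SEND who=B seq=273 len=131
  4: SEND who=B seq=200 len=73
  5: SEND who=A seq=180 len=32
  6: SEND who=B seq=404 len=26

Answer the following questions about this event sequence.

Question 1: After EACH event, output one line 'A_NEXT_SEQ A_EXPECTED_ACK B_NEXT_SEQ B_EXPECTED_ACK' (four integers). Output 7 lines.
180 200 200 180
180 200 200 180
180 200 273 180
180 200 404 180
180 404 404 180
212 404 404 212
212 430 430 212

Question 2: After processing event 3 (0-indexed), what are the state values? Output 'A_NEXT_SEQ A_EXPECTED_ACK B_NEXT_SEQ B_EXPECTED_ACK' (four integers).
After event 0: A_seq=180 A_ack=200 B_seq=200 B_ack=180
After event 1: A_seq=180 A_ack=200 B_seq=200 B_ack=180
After event 2: A_seq=180 A_ack=200 B_seq=273 B_ack=180
After event 3: A_seq=180 A_ack=200 B_seq=404 B_ack=180

180 200 404 180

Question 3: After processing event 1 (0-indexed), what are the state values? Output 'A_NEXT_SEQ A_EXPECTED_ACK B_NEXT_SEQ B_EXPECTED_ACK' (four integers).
After event 0: A_seq=180 A_ack=200 B_seq=200 B_ack=180
After event 1: A_seq=180 A_ack=200 B_seq=200 B_ack=180

180 200 200 180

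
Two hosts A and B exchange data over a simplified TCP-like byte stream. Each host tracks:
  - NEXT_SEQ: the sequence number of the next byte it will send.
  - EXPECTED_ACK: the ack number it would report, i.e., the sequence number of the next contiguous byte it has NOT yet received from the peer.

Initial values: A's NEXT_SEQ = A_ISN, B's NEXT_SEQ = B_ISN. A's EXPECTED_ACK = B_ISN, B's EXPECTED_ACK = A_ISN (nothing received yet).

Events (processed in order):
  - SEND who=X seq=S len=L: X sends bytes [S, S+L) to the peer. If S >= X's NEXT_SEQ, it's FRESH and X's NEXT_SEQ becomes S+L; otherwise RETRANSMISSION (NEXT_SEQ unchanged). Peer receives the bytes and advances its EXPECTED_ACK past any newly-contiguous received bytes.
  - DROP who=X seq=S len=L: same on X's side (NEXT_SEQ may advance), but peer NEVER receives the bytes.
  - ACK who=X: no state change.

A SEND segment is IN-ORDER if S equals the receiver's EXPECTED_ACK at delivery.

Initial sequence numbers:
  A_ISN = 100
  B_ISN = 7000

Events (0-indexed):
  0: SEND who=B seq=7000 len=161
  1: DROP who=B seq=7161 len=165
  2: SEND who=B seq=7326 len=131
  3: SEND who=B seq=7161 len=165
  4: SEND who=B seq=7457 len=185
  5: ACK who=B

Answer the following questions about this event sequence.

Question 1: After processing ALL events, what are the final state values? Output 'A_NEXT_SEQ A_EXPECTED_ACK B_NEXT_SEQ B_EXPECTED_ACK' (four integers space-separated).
After event 0: A_seq=100 A_ack=7161 B_seq=7161 B_ack=100
After event 1: A_seq=100 A_ack=7161 B_seq=7326 B_ack=100
After event 2: A_seq=100 A_ack=7161 B_seq=7457 B_ack=100
After event 3: A_seq=100 A_ack=7457 B_seq=7457 B_ack=100
After event 4: A_seq=100 A_ack=7642 B_seq=7642 B_ack=100
After event 5: A_seq=100 A_ack=7642 B_seq=7642 B_ack=100

Answer: 100 7642 7642 100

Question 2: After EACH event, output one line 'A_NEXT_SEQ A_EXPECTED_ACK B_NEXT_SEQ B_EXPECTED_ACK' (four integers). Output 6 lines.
100 7161 7161 100
100 7161 7326 100
100 7161 7457 100
100 7457 7457 100
100 7642 7642 100
100 7642 7642 100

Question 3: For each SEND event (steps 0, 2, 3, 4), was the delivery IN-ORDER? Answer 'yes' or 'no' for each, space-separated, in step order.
Answer: yes no yes yes

Derivation:
Step 0: SEND seq=7000 -> in-order
Step 2: SEND seq=7326 -> out-of-order
Step 3: SEND seq=7161 -> in-order
Step 4: SEND seq=7457 -> in-order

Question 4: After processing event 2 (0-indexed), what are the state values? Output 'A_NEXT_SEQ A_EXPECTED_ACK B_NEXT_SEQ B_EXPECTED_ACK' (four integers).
After event 0: A_seq=100 A_ack=7161 B_seq=7161 B_ack=100
After event 1: A_seq=100 A_ack=7161 B_seq=7326 B_ack=100
After event 2: A_seq=100 A_ack=7161 B_seq=7457 B_ack=100

100 7161 7457 100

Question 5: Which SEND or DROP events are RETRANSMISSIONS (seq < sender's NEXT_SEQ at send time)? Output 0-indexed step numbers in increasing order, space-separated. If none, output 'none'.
Step 0: SEND seq=7000 -> fresh
Step 1: DROP seq=7161 -> fresh
Step 2: SEND seq=7326 -> fresh
Step 3: SEND seq=7161 -> retransmit
Step 4: SEND seq=7457 -> fresh

Answer: 3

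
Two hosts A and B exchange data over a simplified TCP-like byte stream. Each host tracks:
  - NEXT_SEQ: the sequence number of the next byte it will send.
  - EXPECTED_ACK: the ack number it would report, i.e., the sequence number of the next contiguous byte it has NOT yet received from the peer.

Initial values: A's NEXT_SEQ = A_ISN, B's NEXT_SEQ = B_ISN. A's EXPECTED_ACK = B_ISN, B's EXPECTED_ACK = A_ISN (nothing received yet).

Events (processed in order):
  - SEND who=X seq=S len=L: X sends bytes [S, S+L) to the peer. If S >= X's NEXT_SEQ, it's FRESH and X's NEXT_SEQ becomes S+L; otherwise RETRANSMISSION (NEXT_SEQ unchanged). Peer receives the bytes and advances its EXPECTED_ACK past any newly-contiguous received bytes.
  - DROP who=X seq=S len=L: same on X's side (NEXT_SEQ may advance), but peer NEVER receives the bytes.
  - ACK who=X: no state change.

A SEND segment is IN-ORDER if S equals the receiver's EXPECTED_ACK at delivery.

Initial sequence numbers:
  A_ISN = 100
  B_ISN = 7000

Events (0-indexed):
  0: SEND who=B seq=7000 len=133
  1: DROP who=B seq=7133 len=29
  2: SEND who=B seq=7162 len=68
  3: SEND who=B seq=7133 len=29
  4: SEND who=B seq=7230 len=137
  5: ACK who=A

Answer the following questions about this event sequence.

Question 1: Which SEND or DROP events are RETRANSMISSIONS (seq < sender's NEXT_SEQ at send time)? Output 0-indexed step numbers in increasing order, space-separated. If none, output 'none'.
Answer: 3

Derivation:
Step 0: SEND seq=7000 -> fresh
Step 1: DROP seq=7133 -> fresh
Step 2: SEND seq=7162 -> fresh
Step 3: SEND seq=7133 -> retransmit
Step 4: SEND seq=7230 -> fresh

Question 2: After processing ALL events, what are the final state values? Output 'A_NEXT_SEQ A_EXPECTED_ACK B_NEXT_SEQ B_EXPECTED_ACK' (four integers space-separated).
Answer: 100 7367 7367 100

Derivation:
After event 0: A_seq=100 A_ack=7133 B_seq=7133 B_ack=100
After event 1: A_seq=100 A_ack=7133 B_seq=7162 B_ack=100
After event 2: A_seq=100 A_ack=7133 B_seq=7230 B_ack=100
After event 3: A_seq=100 A_ack=7230 B_seq=7230 B_ack=100
After event 4: A_seq=100 A_ack=7367 B_seq=7367 B_ack=100
After event 5: A_seq=100 A_ack=7367 B_seq=7367 B_ack=100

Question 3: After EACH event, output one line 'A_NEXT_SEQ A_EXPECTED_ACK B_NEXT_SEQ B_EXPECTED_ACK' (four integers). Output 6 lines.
100 7133 7133 100
100 7133 7162 100
100 7133 7230 100
100 7230 7230 100
100 7367 7367 100
100 7367 7367 100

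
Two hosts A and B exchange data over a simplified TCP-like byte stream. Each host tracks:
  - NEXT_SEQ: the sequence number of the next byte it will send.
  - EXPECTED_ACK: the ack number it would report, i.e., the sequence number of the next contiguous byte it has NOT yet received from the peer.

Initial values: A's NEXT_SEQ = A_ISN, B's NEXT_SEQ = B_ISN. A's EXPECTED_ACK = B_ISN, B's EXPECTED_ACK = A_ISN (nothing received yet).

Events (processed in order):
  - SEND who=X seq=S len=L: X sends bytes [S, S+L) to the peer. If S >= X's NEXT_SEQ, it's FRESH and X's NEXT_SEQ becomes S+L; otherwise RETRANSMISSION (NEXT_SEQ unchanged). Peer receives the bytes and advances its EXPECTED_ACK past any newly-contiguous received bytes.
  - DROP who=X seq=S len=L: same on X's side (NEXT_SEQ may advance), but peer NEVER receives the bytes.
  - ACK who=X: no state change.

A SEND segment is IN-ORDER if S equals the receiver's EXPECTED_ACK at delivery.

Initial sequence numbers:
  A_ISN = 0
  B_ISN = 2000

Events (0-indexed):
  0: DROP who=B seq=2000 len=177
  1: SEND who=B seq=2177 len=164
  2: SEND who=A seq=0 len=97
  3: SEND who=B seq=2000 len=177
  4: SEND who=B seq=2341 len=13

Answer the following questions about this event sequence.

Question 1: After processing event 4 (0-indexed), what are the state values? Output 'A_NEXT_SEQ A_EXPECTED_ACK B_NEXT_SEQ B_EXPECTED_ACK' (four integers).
After event 0: A_seq=0 A_ack=2000 B_seq=2177 B_ack=0
After event 1: A_seq=0 A_ack=2000 B_seq=2341 B_ack=0
After event 2: A_seq=97 A_ack=2000 B_seq=2341 B_ack=97
After event 3: A_seq=97 A_ack=2341 B_seq=2341 B_ack=97
After event 4: A_seq=97 A_ack=2354 B_seq=2354 B_ack=97

97 2354 2354 97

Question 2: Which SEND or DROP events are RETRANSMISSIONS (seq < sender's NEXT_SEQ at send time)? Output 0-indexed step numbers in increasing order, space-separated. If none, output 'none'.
Answer: 3

Derivation:
Step 0: DROP seq=2000 -> fresh
Step 1: SEND seq=2177 -> fresh
Step 2: SEND seq=0 -> fresh
Step 3: SEND seq=2000 -> retransmit
Step 4: SEND seq=2341 -> fresh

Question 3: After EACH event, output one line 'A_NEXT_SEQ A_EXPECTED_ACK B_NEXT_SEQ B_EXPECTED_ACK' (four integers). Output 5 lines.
0 2000 2177 0
0 2000 2341 0
97 2000 2341 97
97 2341 2341 97
97 2354 2354 97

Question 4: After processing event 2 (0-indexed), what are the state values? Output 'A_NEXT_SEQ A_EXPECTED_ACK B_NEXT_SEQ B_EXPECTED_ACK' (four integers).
After event 0: A_seq=0 A_ack=2000 B_seq=2177 B_ack=0
After event 1: A_seq=0 A_ack=2000 B_seq=2341 B_ack=0
After event 2: A_seq=97 A_ack=2000 B_seq=2341 B_ack=97

97 2000 2341 97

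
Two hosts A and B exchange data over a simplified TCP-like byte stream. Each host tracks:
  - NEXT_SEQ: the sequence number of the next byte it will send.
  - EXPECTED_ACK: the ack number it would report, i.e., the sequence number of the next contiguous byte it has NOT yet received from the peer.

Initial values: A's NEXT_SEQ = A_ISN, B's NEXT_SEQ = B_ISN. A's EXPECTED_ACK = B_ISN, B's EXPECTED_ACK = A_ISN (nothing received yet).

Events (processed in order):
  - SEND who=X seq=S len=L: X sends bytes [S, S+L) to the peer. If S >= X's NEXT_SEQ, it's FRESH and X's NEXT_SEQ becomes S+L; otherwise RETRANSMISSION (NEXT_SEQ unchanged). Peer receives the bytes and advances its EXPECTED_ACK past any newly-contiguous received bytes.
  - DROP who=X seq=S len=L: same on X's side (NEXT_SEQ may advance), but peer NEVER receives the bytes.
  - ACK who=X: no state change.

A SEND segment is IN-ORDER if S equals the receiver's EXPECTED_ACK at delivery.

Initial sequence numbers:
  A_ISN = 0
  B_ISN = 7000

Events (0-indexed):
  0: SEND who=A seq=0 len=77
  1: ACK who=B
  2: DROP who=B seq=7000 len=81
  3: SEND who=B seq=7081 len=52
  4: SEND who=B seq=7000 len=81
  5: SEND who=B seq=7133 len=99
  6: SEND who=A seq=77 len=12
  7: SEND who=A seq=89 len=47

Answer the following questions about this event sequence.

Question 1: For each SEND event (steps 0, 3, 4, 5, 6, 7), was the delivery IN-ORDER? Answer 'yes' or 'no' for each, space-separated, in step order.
Step 0: SEND seq=0 -> in-order
Step 3: SEND seq=7081 -> out-of-order
Step 4: SEND seq=7000 -> in-order
Step 5: SEND seq=7133 -> in-order
Step 6: SEND seq=77 -> in-order
Step 7: SEND seq=89 -> in-order

Answer: yes no yes yes yes yes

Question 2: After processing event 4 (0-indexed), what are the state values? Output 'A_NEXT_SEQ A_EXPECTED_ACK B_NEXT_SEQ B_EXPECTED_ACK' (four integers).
After event 0: A_seq=77 A_ack=7000 B_seq=7000 B_ack=77
After event 1: A_seq=77 A_ack=7000 B_seq=7000 B_ack=77
After event 2: A_seq=77 A_ack=7000 B_seq=7081 B_ack=77
After event 3: A_seq=77 A_ack=7000 B_seq=7133 B_ack=77
After event 4: A_seq=77 A_ack=7133 B_seq=7133 B_ack=77

77 7133 7133 77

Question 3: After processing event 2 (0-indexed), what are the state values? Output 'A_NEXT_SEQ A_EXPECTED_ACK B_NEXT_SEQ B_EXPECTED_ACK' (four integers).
After event 0: A_seq=77 A_ack=7000 B_seq=7000 B_ack=77
After event 1: A_seq=77 A_ack=7000 B_seq=7000 B_ack=77
After event 2: A_seq=77 A_ack=7000 B_seq=7081 B_ack=77

77 7000 7081 77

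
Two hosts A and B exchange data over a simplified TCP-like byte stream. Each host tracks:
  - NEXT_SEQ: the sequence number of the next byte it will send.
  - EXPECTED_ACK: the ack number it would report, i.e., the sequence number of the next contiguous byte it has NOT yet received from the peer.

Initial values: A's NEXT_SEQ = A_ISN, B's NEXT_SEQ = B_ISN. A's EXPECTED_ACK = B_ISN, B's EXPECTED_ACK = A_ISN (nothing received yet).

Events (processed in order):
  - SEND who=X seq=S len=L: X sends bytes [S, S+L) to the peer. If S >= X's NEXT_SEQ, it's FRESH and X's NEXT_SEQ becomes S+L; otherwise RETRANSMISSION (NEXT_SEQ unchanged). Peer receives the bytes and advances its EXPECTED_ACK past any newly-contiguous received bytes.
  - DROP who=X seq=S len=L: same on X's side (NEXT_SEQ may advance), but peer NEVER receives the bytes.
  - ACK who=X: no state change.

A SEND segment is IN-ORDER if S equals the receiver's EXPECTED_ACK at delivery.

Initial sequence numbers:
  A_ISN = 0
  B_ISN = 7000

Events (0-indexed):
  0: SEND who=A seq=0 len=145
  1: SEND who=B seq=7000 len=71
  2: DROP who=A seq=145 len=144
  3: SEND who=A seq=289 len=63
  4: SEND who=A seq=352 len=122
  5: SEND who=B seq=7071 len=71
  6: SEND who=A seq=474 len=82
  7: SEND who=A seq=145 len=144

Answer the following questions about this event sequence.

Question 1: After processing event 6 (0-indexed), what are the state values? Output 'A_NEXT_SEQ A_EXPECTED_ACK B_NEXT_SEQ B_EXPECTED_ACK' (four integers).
After event 0: A_seq=145 A_ack=7000 B_seq=7000 B_ack=145
After event 1: A_seq=145 A_ack=7071 B_seq=7071 B_ack=145
After event 2: A_seq=289 A_ack=7071 B_seq=7071 B_ack=145
After event 3: A_seq=352 A_ack=7071 B_seq=7071 B_ack=145
After event 4: A_seq=474 A_ack=7071 B_seq=7071 B_ack=145
After event 5: A_seq=474 A_ack=7142 B_seq=7142 B_ack=145
After event 6: A_seq=556 A_ack=7142 B_seq=7142 B_ack=145

556 7142 7142 145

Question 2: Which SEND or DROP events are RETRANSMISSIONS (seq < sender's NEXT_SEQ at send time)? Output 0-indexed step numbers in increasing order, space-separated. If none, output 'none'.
Answer: 7

Derivation:
Step 0: SEND seq=0 -> fresh
Step 1: SEND seq=7000 -> fresh
Step 2: DROP seq=145 -> fresh
Step 3: SEND seq=289 -> fresh
Step 4: SEND seq=352 -> fresh
Step 5: SEND seq=7071 -> fresh
Step 6: SEND seq=474 -> fresh
Step 7: SEND seq=145 -> retransmit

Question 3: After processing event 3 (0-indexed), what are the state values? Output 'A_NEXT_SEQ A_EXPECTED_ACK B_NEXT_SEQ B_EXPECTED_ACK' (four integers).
After event 0: A_seq=145 A_ack=7000 B_seq=7000 B_ack=145
After event 1: A_seq=145 A_ack=7071 B_seq=7071 B_ack=145
After event 2: A_seq=289 A_ack=7071 B_seq=7071 B_ack=145
After event 3: A_seq=352 A_ack=7071 B_seq=7071 B_ack=145

352 7071 7071 145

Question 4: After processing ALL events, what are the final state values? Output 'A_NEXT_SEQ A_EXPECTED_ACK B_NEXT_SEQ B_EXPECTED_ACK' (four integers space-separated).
Answer: 556 7142 7142 556

Derivation:
After event 0: A_seq=145 A_ack=7000 B_seq=7000 B_ack=145
After event 1: A_seq=145 A_ack=7071 B_seq=7071 B_ack=145
After event 2: A_seq=289 A_ack=7071 B_seq=7071 B_ack=145
After event 3: A_seq=352 A_ack=7071 B_seq=7071 B_ack=145
After event 4: A_seq=474 A_ack=7071 B_seq=7071 B_ack=145
After event 5: A_seq=474 A_ack=7142 B_seq=7142 B_ack=145
After event 6: A_seq=556 A_ack=7142 B_seq=7142 B_ack=145
After event 7: A_seq=556 A_ack=7142 B_seq=7142 B_ack=556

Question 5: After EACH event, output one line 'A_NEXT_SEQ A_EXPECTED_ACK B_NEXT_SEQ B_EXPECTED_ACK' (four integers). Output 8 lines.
145 7000 7000 145
145 7071 7071 145
289 7071 7071 145
352 7071 7071 145
474 7071 7071 145
474 7142 7142 145
556 7142 7142 145
556 7142 7142 556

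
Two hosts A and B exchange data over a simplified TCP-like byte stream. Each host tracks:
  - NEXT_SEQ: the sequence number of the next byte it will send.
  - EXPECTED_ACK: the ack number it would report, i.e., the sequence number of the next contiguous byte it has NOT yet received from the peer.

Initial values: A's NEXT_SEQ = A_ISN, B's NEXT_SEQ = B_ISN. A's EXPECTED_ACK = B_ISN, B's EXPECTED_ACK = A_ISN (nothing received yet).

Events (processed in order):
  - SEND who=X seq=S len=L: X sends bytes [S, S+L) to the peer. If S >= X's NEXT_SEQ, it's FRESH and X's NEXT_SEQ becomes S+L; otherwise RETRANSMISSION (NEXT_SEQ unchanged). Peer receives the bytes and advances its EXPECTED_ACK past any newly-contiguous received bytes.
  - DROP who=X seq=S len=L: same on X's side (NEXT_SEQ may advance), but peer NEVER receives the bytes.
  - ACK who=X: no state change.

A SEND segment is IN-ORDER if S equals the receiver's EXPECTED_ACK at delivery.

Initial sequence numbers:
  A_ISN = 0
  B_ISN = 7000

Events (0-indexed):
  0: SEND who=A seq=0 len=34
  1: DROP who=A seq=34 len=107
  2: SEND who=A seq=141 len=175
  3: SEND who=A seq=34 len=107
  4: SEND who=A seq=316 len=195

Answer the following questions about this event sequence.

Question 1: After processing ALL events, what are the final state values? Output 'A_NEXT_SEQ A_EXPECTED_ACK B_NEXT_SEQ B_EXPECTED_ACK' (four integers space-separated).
After event 0: A_seq=34 A_ack=7000 B_seq=7000 B_ack=34
After event 1: A_seq=141 A_ack=7000 B_seq=7000 B_ack=34
After event 2: A_seq=316 A_ack=7000 B_seq=7000 B_ack=34
After event 3: A_seq=316 A_ack=7000 B_seq=7000 B_ack=316
After event 4: A_seq=511 A_ack=7000 B_seq=7000 B_ack=511

Answer: 511 7000 7000 511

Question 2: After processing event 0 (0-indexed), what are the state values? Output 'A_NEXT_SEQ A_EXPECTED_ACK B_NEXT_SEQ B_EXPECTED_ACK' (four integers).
After event 0: A_seq=34 A_ack=7000 B_seq=7000 B_ack=34

34 7000 7000 34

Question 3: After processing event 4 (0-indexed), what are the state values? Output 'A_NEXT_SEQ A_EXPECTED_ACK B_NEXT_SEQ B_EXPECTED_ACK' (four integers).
After event 0: A_seq=34 A_ack=7000 B_seq=7000 B_ack=34
After event 1: A_seq=141 A_ack=7000 B_seq=7000 B_ack=34
After event 2: A_seq=316 A_ack=7000 B_seq=7000 B_ack=34
After event 3: A_seq=316 A_ack=7000 B_seq=7000 B_ack=316
After event 4: A_seq=511 A_ack=7000 B_seq=7000 B_ack=511

511 7000 7000 511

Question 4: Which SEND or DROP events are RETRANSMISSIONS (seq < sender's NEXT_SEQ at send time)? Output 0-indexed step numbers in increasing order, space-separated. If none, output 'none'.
Step 0: SEND seq=0 -> fresh
Step 1: DROP seq=34 -> fresh
Step 2: SEND seq=141 -> fresh
Step 3: SEND seq=34 -> retransmit
Step 4: SEND seq=316 -> fresh

Answer: 3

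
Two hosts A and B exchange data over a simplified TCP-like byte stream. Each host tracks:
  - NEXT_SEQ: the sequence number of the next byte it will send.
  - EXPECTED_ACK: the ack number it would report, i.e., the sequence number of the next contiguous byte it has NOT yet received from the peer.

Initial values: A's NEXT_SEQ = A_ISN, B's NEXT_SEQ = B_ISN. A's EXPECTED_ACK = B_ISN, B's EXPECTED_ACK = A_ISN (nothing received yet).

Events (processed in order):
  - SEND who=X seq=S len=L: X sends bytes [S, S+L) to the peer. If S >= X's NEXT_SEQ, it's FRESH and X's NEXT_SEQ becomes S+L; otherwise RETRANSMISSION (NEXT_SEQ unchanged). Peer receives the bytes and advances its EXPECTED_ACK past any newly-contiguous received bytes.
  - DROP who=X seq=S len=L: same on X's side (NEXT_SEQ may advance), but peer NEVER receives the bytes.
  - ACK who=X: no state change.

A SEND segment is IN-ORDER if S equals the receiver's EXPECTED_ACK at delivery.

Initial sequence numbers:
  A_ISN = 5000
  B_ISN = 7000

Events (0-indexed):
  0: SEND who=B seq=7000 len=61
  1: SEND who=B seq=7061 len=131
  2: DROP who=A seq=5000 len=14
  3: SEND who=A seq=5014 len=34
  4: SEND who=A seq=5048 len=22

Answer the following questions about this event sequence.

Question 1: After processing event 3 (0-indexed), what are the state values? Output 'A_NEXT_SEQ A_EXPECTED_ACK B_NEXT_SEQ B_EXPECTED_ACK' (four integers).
After event 0: A_seq=5000 A_ack=7061 B_seq=7061 B_ack=5000
After event 1: A_seq=5000 A_ack=7192 B_seq=7192 B_ack=5000
After event 2: A_seq=5014 A_ack=7192 B_seq=7192 B_ack=5000
After event 3: A_seq=5048 A_ack=7192 B_seq=7192 B_ack=5000

5048 7192 7192 5000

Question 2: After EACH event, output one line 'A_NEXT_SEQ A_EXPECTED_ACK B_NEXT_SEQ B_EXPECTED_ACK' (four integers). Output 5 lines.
5000 7061 7061 5000
5000 7192 7192 5000
5014 7192 7192 5000
5048 7192 7192 5000
5070 7192 7192 5000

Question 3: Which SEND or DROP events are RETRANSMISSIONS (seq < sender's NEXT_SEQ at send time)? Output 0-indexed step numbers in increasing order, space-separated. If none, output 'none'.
Step 0: SEND seq=7000 -> fresh
Step 1: SEND seq=7061 -> fresh
Step 2: DROP seq=5000 -> fresh
Step 3: SEND seq=5014 -> fresh
Step 4: SEND seq=5048 -> fresh

Answer: none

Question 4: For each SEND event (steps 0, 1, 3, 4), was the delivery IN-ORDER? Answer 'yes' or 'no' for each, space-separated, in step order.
Step 0: SEND seq=7000 -> in-order
Step 1: SEND seq=7061 -> in-order
Step 3: SEND seq=5014 -> out-of-order
Step 4: SEND seq=5048 -> out-of-order

Answer: yes yes no no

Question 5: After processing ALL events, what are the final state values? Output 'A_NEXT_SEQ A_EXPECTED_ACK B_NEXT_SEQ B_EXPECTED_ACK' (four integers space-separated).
After event 0: A_seq=5000 A_ack=7061 B_seq=7061 B_ack=5000
After event 1: A_seq=5000 A_ack=7192 B_seq=7192 B_ack=5000
After event 2: A_seq=5014 A_ack=7192 B_seq=7192 B_ack=5000
After event 3: A_seq=5048 A_ack=7192 B_seq=7192 B_ack=5000
After event 4: A_seq=5070 A_ack=7192 B_seq=7192 B_ack=5000

Answer: 5070 7192 7192 5000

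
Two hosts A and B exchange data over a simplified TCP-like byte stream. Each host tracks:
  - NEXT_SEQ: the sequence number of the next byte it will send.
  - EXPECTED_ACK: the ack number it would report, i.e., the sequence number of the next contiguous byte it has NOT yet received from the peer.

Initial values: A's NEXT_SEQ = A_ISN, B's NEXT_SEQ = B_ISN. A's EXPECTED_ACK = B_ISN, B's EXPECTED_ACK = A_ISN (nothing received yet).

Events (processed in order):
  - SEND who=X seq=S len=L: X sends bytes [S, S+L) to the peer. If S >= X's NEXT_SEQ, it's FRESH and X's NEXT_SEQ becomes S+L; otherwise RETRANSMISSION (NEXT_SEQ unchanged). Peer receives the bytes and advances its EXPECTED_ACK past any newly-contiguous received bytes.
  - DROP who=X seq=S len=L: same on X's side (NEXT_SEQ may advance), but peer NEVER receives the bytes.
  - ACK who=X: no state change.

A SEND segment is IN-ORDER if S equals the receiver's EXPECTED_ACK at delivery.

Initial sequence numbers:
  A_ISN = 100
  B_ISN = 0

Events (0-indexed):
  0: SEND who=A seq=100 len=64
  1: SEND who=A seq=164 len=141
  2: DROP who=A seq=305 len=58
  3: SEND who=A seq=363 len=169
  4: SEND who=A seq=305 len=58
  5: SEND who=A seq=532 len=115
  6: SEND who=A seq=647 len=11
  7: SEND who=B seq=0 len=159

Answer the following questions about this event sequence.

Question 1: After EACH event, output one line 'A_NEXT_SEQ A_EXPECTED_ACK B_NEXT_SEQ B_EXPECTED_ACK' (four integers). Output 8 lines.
164 0 0 164
305 0 0 305
363 0 0 305
532 0 0 305
532 0 0 532
647 0 0 647
658 0 0 658
658 159 159 658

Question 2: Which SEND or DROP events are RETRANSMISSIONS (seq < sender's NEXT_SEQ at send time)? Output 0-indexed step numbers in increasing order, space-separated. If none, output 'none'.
Answer: 4

Derivation:
Step 0: SEND seq=100 -> fresh
Step 1: SEND seq=164 -> fresh
Step 2: DROP seq=305 -> fresh
Step 3: SEND seq=363 -> fresh
Step 4: SEND seq=305 -> retransmit
Step 5: SEND seq=532 -> fresh
Step 6: SEND seq=647 -> fresh
Step 7: SEND seq=0 -> fresh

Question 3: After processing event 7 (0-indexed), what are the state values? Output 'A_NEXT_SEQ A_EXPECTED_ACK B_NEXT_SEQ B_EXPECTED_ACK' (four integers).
After event 0: A_seq=164 A_ack=0 B_seq=0 B_ack=164
After event 1: A_seq=305 A_ack=0 B_seq=0 B_ack=305
After event 2: A_seq=363 A_ack=0 B_seq=0 B_ack=305
After event 3: A_seq=532 A_ack=0 B_seq=0 B_ack=305
After event 4: A_seq=532 A_ack=0 B_seq=0 B_ack=532
After event 5: A_seq=647 A_ack=0 B_seq=0 B_ack=647
After event 6: A_seq=658 A_ack=0 B_seq=0 B_ack=658
After event 7: A_seq=658 A_ack=159 B_seq=159 B_ack=658

658 159 159 658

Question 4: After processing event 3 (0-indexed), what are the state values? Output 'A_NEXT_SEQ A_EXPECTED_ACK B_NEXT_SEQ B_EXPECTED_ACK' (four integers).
After event 0: A_seq=164 A_ack=0 B_seq=0 B_ack=164
After event 1: A_seq=305 A_ack=0 B_seq=0 B_ack=305
After event 2: A_seq=363 A_ack=0 B_seq=0 B_ack=305
After event 3: A_seq=532 A_ack=0 B_seq=0 B_ack=305

532 0 0 305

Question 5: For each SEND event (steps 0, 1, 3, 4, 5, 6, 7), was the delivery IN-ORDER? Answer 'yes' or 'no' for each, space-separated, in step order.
Answer: yes yes no yes yes yes yes

Derivation:
Step 0: SEND seq=100 -> in-order
Step 1: SEND seq=164 -> in-order
Step 3: SEND seq=363 -> out-of-order
Step 4: SEND seq=305 -> in-order
Step 5: SEND seq=532 -> in-order
Step 6: SEND seq=647 -> in-order
Step 7: SEND seq=0 -> in-order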